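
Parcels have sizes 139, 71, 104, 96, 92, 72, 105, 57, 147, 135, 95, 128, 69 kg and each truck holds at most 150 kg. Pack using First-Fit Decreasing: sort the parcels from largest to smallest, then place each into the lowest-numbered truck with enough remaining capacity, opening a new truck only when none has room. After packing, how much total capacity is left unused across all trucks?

Sorted descending: 147, 139, 135, 128, 105, 104, 96, 95, 92, 72, 71, 69, 57.
truck 1: place 147 kg, 3 kg left
truck 2: place 139 kg, 11 kg left
truck 3: place 135 kg, 15 kg left
truck 4: place 128 kg, 22 kg left
truck 5: place 105 kg, 45 kg left
truck 6: place 104 kg, 46 kg left
truck 7: place 96 kg, 54 kg left
truck 8: place 95 kg, 55 kg left
truck 9: place 92 kg, 58 kg left
truck 10: place 72 kg, 78 kg left
truck 10: place 71 kg, 7 kg left
truck 11: place 69 kg, 81 kg left
truck 9: place 57 kg, 1 kg left
11 trucks × 150 kg = 1650 kg; used 1310 kg; unused 340 kg.

340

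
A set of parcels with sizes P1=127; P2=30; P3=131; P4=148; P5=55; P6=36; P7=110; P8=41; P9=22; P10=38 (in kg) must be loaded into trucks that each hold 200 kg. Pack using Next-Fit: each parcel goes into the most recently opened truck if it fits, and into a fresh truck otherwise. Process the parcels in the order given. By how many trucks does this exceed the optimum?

Next-Fit: [127,30] [131] [148] [55,36] [110,41,22] [38] → 6 trucks.
Total size 738 kg; any packing needs at least ⌈738/200⌉ = 4 trucks.
An optimal packing achieves that bound: [148,41] [131,55] [127,38,30] [110,36,22] → 4 trucks.
Excess: 6 − 4 = 2.

2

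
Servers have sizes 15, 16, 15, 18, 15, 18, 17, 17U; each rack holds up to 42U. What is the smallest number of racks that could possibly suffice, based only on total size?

4 racks

Total size = 15 + 16 + 15 + 18 + 15 + 18 + 17 + 17 = 131U.
⌈131 / 42⌉ = 4.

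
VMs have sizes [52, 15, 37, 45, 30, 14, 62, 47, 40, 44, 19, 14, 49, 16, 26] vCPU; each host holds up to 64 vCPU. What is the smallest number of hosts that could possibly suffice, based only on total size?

Total size = 52 + 15 + 37 + 45 + 30 + 14 + 62 + 47 + 40 + 44 + 19 + 14 + 49 + 16 + 26 = 510 vCPU.
⌈510 / 64⌉ = 8.

8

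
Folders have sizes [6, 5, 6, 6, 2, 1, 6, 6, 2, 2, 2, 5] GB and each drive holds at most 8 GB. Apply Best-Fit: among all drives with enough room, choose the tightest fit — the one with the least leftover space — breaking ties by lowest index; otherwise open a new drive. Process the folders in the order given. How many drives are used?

7 drives

6 GB → drive 1 (remaining 2 GB)
5 GB → drive 2 (remaining 3 GB)
6 GB → drive 3 (remaining 2 GB)
6 GB → drive 4 (remaining 2 GB)
2 GB → drive 1 (remaining 0 GB)
1 GB → drive 3 (remaining 1 GB)
6 GB → drive 5 (remaining 2 GB)
6 GB → drive 6 (remaining 2 GB)
2 GB → drive 4 (remaining 0 GB)
2 GB → drive 5 (remaining 0 GB)
2 GB → drive 6 (remaining 0 GB)
5 GB → drive 7 (remaining 3 GB)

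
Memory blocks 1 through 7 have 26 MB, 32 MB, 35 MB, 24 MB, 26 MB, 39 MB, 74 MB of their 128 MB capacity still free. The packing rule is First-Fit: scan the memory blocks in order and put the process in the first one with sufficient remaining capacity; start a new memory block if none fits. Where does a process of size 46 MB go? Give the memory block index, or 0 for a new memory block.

7

Memory blocks with room: memory block 7 (74 MB).
The first with room is memory block 7.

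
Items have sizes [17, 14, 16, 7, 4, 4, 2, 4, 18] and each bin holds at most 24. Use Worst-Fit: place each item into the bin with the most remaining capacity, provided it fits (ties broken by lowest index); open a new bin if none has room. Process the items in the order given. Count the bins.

4 bins

Put 17 in bin 1; 7 remain.
Put 14 in bin 2; 10 remain.
Put 16 in bin 3; 8 remain.
Put 7 in bin 2; 3 remain.
Put 4 in bin 3; 4 remain.
Put 4 in bin 1; 3 remain.
Put 2 in bin 3; 2 remain.
Put 4 in bin 4; 20 remain.
Put 18 in bin 4; 2 remain.
Final bins: [17,4] [14,7] [16,4,2] [4,18].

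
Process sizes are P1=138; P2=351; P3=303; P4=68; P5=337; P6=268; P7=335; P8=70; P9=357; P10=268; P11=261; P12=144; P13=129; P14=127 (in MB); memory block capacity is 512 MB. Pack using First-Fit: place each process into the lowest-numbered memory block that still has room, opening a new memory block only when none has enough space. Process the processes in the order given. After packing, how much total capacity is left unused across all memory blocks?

940

P1 (138 MB) → memory block 1 (remaining 374 MB)
P2 (351 MB) → memory block 1 (remaining 23 MB)
P3 (303 MB) → memory block 2 (remaining 209 MB)
P4 (68 MB) → memory block 2 (remaining 141 MB)
P5 (337 MB) → memory block 3 (remaining 175 MB)
P6 (268 MB) → memory block 4 (remaining 244 MB)
P7 (335 MB) → memory block 5 (remaining 177 MB)
P8 (70 MB) → memory block 2 (remaining 71 MB)
P9 (357 MB) → memory block 6 (remaining 155 MB)
P10 (268 MB) → memory block 7 (remaining 244 MB)
P11 (261 MB) → memory block 8 (remaining 251 MB)
P12 (144 MB) → memory block 3 (remaining 31 MB)
P13 (129 MB) → memory block 4 (remaining 115 MB)
P14 (127 MB) → memory block 5 (remaining 50 MB)
8 memory blocks × 512 MB = 4096 MB; used 3156 MB; unused 940 MB.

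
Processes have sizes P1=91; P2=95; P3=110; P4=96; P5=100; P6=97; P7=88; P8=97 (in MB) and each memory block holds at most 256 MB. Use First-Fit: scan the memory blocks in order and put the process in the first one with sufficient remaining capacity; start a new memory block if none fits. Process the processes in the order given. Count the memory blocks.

4

Put P1 (91 MB) in memory block 1; 165 MB remain.
Put P2 (95 MB) in memory block 1; 70 MB remain.
Put P3 (110 MB) in memory block 2; 146 MB remain.
Put P4 (96 MB) in memory block 2; 50 MB remain.
Put P5 (100 MB) in memory block 3; 156 MB remain.
Put P6 (97 MB) in memory block 3; 59 MB remain.
Put P7 (88 MB) in memory block 4; 168 MB remain.
Put P8 (97 MB) in memory block 4; 71 MB remain.
Final memory blocks: [91,95] [110,96] [100,97] [88,97].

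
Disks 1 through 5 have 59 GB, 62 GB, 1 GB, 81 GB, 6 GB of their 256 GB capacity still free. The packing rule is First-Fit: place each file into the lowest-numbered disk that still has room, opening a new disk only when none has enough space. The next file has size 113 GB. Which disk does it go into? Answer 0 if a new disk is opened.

No disk has ≥ 113 GB free, so a new disk is opened.

0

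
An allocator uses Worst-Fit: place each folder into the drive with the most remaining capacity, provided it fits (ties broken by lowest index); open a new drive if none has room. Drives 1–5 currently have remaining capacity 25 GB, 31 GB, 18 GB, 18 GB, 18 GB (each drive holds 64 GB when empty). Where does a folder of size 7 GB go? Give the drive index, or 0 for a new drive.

2

Drives with room: drive 1 (25 GB), drive 2 (31 GB), drive 3 (18 GB), drive 4 (18 GB), drive 5 (18 GB).
Most room is drive 2 with 31 GB free.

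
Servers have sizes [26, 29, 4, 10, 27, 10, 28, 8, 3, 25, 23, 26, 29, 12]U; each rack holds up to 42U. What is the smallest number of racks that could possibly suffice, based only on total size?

7

Total size = 26 + 29 + 4 + 10 + 27 + 10 + 28 + 8 + 3 + 25 + 23 + 26 + 29 + 12 = 260U.
⌈260 / 42⌉ = 7.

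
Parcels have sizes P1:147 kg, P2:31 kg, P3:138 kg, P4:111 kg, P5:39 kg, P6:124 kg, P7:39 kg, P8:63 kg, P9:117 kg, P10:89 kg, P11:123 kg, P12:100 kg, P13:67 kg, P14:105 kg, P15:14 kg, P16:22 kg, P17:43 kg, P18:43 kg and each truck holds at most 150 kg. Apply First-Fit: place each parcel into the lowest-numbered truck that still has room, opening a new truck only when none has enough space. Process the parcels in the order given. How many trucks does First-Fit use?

11 trucks

truck 1: place P1 (147 kg), 3 kg left
truck 2: place P2 (31 kg), 119 kg left
truck 3: place P3 (138 kg), 12 kg left
truck 2: place P4 (111 kg), 8 kg left
truck 4: place P5 (39 kg), 111 kg left
truck 5: place P6 (124 kg), 26 kg left
truck 4: place P7 (39 kg), 72 kg left
truck 4: place P8 (63 kg), 9 kg left
truck 6: place P9 (117 kg), 33 kg left
truck 7: place P10 (89 kg), 61 kg left
truck 8: place P11 (123 kg), 27 kg left
truck 9: place P12 (100 kg), 50 kg left
truck 10: place P13 (67 kg), 83 kg left
truck 11: place P14 (105 kg), 45 kg left
truck 5: place P15 (14 kg), 12 kg left
truck 6: place P16 (22 kg), 11 kg left
truck 7: place P17 (43 kg), 18 kg left
truck 9: place P18 (43 kg), 7 kg left
Final trucks: [147] [31,111] [138] [39,39,63] [124,14] [117,22] [89,43] [123] [100,43] [67] [105].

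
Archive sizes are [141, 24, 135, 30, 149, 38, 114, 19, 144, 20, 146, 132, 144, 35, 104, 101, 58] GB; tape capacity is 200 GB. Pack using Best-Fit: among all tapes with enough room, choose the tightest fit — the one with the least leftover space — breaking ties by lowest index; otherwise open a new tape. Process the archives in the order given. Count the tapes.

10 tapes

tape 1: place 141 GB, 59 GB left
tape 1: place 24 GB, 35 GB left
tape 2: place 135 GB, 65 GB left
tape 1: place 30 GB, 5 GB left
tape 3: place 149 GB, 51 GB left
tape 3: place 38 GB, 13 GB left
tape 4: place 114 GB, 86 GB left
tape 2: place 19 GB, 46 GB left
tape 5: place 144 GB, 56 GB left
tape 2: place 20 GB, 26 GB left
tape 6: place 146 GB, 54 GB left
tape 7: place 132 GB, 68 GB left
tape 8: place 144 GB, 56 GB left
tape 6: place 35 GB, 19 GB left
tape 9: place 104 GB, 96 GB left
tape 10: place 101 GB, 99 GB left
tape 7: place 58 GB, 10 GB left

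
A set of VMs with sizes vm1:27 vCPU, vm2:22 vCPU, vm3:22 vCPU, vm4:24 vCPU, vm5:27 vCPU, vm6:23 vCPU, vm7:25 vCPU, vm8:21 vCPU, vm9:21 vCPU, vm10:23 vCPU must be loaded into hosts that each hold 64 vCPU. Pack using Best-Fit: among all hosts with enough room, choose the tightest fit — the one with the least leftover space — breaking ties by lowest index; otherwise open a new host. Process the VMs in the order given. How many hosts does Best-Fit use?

Put vm1 (27 vCPU) in host 1; 37 vCPU remain.
Put vm2 (22 vCPU) in host 1; 15 vCPU remain.
Put vm3 (22 vCPU) in host 2; 42 vCPU remain.
Put vm4 (24 vCPU) in host 2; 18 vCPU remain.
Put vm5 (27 vCPU) in host 3; 37 vCPU remain.
Put vm6 (23 vCPU) in host 3; 14 vCPU remain.
Put vm7 (25 vCPU) in host 4; 39 vCPU remain.
Put vm8 (21 vCPU) in host 4; 18 vCPU remain.
Put vm9 (21 vCPU) in host 5; 43 vCPU remain.
Put vm10 (23 vCPU) in host 5; 20 vCPU remain.

5 hosts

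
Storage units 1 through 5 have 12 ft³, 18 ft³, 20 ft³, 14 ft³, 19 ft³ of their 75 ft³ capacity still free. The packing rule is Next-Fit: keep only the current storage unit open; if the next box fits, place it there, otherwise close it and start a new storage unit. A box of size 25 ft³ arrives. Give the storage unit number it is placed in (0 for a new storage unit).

0

Next-Fit only looks at storage unit 5, which has 19 ft³ free.
25 ft³ does not fit, so a new storage unit is opened.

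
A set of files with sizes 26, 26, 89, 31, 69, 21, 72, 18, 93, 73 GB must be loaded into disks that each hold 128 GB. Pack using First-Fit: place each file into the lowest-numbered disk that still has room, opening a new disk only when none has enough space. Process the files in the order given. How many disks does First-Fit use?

6

disk 1: place 26 GB, 102 GB left
disk 1: place 26 GB, 76 GB left
disk 2: place 89 GB, 39 GB left
disk 1: place 31 GB, 45 GB left
disk 3: place 69 GB, 59 GB left
disk 1: place 21 GB, 24 GB left
disk 4: place 72 GB, 56 GB left
disk 1: place 18 GB, 6 GB left
disk 5: place 93 GB, 35 GB left
disk 6: place 73 GB, 55 GB left
Final disks: [26,26,31,21,18] [89] [69] [72] [93] [73].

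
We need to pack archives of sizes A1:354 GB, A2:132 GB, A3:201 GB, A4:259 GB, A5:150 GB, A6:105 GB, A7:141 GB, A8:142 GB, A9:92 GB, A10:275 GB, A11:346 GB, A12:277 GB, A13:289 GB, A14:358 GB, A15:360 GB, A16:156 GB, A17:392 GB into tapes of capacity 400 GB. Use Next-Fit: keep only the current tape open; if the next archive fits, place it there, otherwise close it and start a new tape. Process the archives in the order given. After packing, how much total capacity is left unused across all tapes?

1171

tape 1: place A1 (354 GB), 46 GB left
tape 2: place A2 (132 GB), 268 GB left
tape 2: place A3 (201 GB), 67 GB left
tape 3: place A4 (259 GB), 141 GB left
tape 4: place A5 (150 GB), 250 GB left
tape 4: place A6 (105 GB), 145 GB left
tape 4: place A7 (141 GB), 4 GB left
tape 5: place A8 (142 GB), 258 GB left
tape 5: place A9 (92 GB), 166 GB left
tape 6: place A10 (275 GB), 125 GB left
tape 7: place A11 (346 GB), 54 GB left
tape 8: place A12 (277 GB), 123 GB left
tape 9: place A13 (289 GB), 111 GB left
tape 10: place A14 (358 GB), 42 GB left
tape 11: place A15 (360 GB), 40 GB left
tape 12: place A16 (156 GB), 244 GB left
tape 13: place A17 (392 GB), 8 GB left
13 tapes × 400 GB = 5200 GB; used 4029 GB; unused 1171 GB.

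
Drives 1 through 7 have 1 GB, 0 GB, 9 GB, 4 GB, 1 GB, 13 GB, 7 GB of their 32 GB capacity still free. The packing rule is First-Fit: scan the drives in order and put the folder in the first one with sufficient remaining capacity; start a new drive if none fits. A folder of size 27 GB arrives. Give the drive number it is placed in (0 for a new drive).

No drive has ≥ 27 GB free, so a new drive is opened.

0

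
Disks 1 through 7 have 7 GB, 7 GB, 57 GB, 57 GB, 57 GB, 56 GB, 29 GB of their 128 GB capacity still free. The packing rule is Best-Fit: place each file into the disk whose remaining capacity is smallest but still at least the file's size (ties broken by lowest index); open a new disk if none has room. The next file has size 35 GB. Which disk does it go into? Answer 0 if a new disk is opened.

6

Disks with room: disk 3 (57 GB), disk 4 (57 GB), disk 5 (57 GB), disk 6 (56 GB).
Tightest fit is disk 6 with 56 GB free.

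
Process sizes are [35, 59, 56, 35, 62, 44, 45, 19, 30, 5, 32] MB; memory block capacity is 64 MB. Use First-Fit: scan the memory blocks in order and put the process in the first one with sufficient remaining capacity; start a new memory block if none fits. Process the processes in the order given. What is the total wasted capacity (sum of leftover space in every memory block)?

35 MB → memory block 1 (remaining 29 MB)
59 MB → memory block 2 (remaining 5 MB)
56 MB → memory block 3 (remaining 8 MB)
35 MB → memory block 4 (remaining 29 MB)
62 MB → memory block 5 (remaining 2 MB)
44 MB → memory block 6 (remaining 20 MB)
45 MB → memory block 7 (remaining 19 MB)
19 MB → memory block 1 (remaining 10 MB)
30 MB → memory block 8 (remaining 34 MB)
5 MB → memory block 1 (remaining 5 MB)
32 MB → memory block 8 (remaining 2 MB)
8 memory blocks × 64 MB = 512 MB; used 422 MB; unused 90 MB.

90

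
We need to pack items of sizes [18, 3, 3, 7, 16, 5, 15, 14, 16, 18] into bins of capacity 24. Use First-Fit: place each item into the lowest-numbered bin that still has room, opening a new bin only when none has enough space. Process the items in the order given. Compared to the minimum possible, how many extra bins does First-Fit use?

0

First-Fit: [18,3,3] [7,16] [5,15] [14] [16] [18] → 6 bins.
6 items exceed 12 (half the capacity), and no two of those can share a bin, so at least 6 bins are needed.
So 6 is already optimal.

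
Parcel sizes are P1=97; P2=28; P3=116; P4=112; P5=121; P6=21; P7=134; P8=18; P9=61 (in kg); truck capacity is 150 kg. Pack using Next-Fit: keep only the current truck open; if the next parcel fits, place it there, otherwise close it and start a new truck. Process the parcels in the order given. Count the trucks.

6

truck 1: place P1 (97 kg), 53 kg left
truck 1: place P2 (28 kg), 25 kg left
truck 2: place P3 (116 kg), 34 kg left
truck 3: place P4 (112 kg), 38 kg left
truck 4: place P5 (121 kg), 29 kg left
truck 4: place P6 (21 kg), 8 kg left
truck 5: place P7 (134 kg), 16 kg left
truck 6: place P8 (18 kg), 132 kg left
truck 6: place P9 (61 kg), 71 kg left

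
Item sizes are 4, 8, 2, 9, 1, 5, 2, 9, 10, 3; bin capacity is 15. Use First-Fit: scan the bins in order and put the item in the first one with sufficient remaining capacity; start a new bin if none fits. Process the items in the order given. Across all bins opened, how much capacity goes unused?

bin 1: place 4, 11 left
bin 1: place 8, 3 left
bin 1: place 2, 1 left
bin 2: place 9, 6 left
bin 1: place 1, 0 left
bin 2: place 5, 1 left
bin 3: place 2, 13 left
bin 3: place 9, 4 left
bin 4: place 10, 5 left
bin 3: place 3, 1 left
4 bins × 15 = 60; used 53; unused 7.

7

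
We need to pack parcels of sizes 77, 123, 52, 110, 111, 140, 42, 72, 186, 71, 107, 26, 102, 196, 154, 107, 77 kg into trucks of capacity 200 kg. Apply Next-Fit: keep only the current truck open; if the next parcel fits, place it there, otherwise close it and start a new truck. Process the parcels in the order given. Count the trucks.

Put 77 kg in truck 1; 123 kg remain.
Put 123 kg in truck 1; 0 kg remain.
Put 52 kg in truck 2; 148 kg remain.
Put 110 kg in truck 2; 38 kg remain.
Put 111 kg in truck 3; 89 kg remain.
Put 140 kg in truck 4; 60 kg remain.
Put 42 kg in truck 4; 18 kg remain.
Put 72 kg in truck 5; 128 kg remain.
Put 186 kg in truck 6; 14 kg remain.
Put 71 kg in truck 7; 129 kg remain.
Put 107 kg in truck 7; 22 kg remain.
Put 26 kg in truck 8; 174 kg remain.
Put 102 kg in truck 8; 72 kg remain.
Put 196 kg in truck 9; 4 kg remain.
Put 154 kg in truck 10; 46 kg remain.
Put 107 kg in truck 11; 93 kg remain.
Put 77 kg in truck 11; 16 kg remain.

11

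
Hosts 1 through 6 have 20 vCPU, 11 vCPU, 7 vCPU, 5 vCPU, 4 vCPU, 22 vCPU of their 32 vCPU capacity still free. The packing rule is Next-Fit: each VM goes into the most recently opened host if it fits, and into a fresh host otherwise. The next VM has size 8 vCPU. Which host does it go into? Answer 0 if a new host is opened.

6

Next-Fit only looks at host 6, which has 22 vCPU free.
8 vCPU fits there.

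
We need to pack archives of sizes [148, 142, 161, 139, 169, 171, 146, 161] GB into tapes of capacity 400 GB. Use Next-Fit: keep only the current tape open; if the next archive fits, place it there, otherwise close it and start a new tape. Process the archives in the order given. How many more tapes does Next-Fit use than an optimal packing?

Next-Fit: [148,142] [161,139] [169,171] [146,161] → 4 tapes.
Total size 1237 GB; any packing needs at least ⌈1237/400⌉ = 4 tapes.
So 4 is already optimal.

0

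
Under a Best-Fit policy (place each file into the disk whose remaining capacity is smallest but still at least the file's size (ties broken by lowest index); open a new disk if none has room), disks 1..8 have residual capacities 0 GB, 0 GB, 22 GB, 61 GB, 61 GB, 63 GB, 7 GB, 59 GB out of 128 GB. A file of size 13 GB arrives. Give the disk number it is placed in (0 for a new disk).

3

Disks with room: disk 3 (22 GB), disk 4 (61 GB), disk 5 (61 GB), disk 6 (63 GB), disk 8 (59 GB).
Tightest fit is disk 3 with 22 GB free.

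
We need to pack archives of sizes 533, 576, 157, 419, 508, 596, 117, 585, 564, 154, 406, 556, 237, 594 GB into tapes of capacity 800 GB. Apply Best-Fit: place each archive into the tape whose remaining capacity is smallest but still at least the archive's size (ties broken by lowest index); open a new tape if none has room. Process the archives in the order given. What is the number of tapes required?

10 tapes

tape 1: place 533 GB, 267 GB left
tape 2: place 576 GB, 224 GB left
tape 2: place 157 GB, 67 GB left
tape 3: place 419 GB, 381 GB left
tape 4: place 508 GB, 292 GB left
tape 5: place 596 GB, 204 GB left
tape 5: place 117 GB, 87 GB left
tape 6: place 585 GB, 215 GB left
tape 7: place 564 GB, 236 GB left
tape 6: place 154 GB, 61 GB left
tape 8: place 406 GB, 394 GB left
tape 9: place 556 GB, 244 GB left
tape 9: place 237 GB, 7 GB left
tape 10: place 594 GB, 206 GB left
Final tapes: [533] [576,157] [419] [508] [596,117] [585,154] [564] [406] [556,237] [594].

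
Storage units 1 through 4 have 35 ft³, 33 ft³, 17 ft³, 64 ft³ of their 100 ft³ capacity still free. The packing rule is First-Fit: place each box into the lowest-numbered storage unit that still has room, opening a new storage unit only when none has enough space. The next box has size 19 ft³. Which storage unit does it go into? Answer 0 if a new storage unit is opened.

Storage units with room: storage unit 1 (35 ft³), storage unit 2 (33 ft³), storage unit 4 (64 ft³).
The first with room is storage unit 1.

1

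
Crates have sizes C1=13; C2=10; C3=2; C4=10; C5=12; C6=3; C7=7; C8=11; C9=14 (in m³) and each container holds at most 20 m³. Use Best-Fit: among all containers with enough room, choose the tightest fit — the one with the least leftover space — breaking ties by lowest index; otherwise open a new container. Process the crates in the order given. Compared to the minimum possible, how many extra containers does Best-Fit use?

0

Best-Fit: [13,2,3] [10,10] [12,7] [11] [14] → 5 containers.
Total size 82 m³; any packing needs at least ⌈82/20⌉ = 5 containers.
So 5 is already optimal.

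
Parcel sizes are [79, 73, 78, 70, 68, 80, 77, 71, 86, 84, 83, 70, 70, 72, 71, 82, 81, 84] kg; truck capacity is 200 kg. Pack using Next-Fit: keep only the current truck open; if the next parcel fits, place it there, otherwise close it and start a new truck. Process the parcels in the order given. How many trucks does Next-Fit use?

truck 1: place 79 kg, 121 kg left
truck 1: place 73 kg, 48 kg left
truck 2: place 78 kg, 122 kg left
truck 2: place 70 kg, 52 kg left
truck 3: place 68 kg, 132 kg left
truck 3: place 80 kg, 52 kg left
truck 4: place 77 kg, 123 kg left
truck 4: place 71 kg, 52 kg left
truck 5: place 86 kg, 114 kg left
truck 5: place 84 kg, 30 kg left
truck 6: place 83 kg, 117 kg left
truck 6: place 70 kg, 47 kg left
truck 7: place 70 kg, 130 kg left
truck 7: place 72 kg, 58 kg left
truck 8: place 71 kg, 129 kg left
truck 8: place 82 kg, 47 kg left
truck 9: place 81 kg, 119 kg left
truck 9: place 84 kg, 35 kg left
Final trucks: [79,73] [78,70] [68,80] [77,71] [86,84] [83,70] [70,72] [71,82] [81,84].

9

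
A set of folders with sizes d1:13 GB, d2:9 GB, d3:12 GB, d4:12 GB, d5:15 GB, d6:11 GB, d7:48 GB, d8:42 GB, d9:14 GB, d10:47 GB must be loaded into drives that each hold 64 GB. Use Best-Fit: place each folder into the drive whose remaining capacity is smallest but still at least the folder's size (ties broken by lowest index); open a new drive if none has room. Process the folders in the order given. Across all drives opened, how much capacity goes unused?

Put d1 (13 GB) in drive 1; 51 GB remain.
Put d2 (9 GB) in drive 1; 42 GB remain.
Put d3 (12 GB) in drive 1; 30 GB remain.
Put d4 (12 GB) in drive 1; 18 GB remain.
Put d5 (15 GB) in drive 1; 3 GB remain.
Put d6 (11 GB) in drive 2; 53 GB remain.
Put d7 (48 GB) in drive 2; 5 GB remain.
Put d8 (42 GB) in drive 3; 22 GB remain.
Put d9 (14 GB) in drive 3; 8 GB remain.
Put d10 (47 GB) in drive 4; 17 GB remain.
4 drives × 64 GB = 256 GB; used 223 GB; unused 33 GB.

33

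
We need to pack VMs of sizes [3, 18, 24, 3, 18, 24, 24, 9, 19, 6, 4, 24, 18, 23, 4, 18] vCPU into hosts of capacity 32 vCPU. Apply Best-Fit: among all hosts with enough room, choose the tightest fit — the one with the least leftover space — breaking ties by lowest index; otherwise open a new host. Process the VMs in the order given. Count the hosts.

host 1: place 3 vCPU, 29 vCPU left
host 1: place 18 vCPU, 11 vCPU left
host 2: place 24 vCPU, 8 vCPU left
host 2: place 3 vCPU, 5 vCPU left
host 3: place 18 vCPU, 14 vCPU left
host 4: place 24 vCPU, 8 vCPU left
host 5: place 24 vCPU, 8 vCPU left
host 1: place 9 vCPU, 2 vCPU left
host 6: place 19 vCPU, 13 vCPU left
host 4: place 6 vCPU, 2 vCPU left
host 2: place 4 vCPU, 1 vCPU left
host 7: place 24 vCPU, 8 vCPU left
host 8: place 18 vCPU, 14 vCPU left
host 9: place 23 vCPU, 9 vCPU left
host 5: place 4 vCPU, 4 vCPU left
host 10: place 18 vCPU, 14 vCPU left

10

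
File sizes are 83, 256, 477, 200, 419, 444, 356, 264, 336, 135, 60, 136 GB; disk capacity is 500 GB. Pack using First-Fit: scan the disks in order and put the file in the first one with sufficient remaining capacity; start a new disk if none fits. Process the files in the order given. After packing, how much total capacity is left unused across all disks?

83 GB → disk 1 (remaining 417 GB)
256 GB → disk 1 (remaining 161 GB)
477 GB → disk 2 (remaining 23 GB)
200 GB → disk 3 (remaining 300 GB)
419 GB → disk 4 (remaining 81 GB)
444 GB → disk 5 (remaining 56 GB)
356 GB → disk 6 (remaining 144 GB)
264 GB → disk 3 (remaining 36 GB)
336 GB → disk 7 (remaining 164 GB)
135 GB → disk 1 (remaining 26 GB)
60 GB → disk 4 (remaining 21 GB)
136 GB → disk 6 (remaining 8 GB)
7 disks × 500 GB = 3500 GB; used 3166 GB; unused 334 GB.

334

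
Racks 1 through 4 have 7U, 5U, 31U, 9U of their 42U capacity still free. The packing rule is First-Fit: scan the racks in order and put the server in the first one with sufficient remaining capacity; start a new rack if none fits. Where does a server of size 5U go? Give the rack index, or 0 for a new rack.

Racks with room: rack 1 (7U), rack 2 (5U), rack 3 (31U), rack 4 (9U).
The first with room is rack 1.

1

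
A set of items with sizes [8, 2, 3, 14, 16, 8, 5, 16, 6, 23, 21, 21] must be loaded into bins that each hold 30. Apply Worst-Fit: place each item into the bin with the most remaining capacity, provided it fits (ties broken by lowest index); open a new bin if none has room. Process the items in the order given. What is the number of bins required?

6

bin 1: place 8, 22 left
bin 1: place 2, 20 left
bin 1: place 3, 17 left
bin 1: place 14, 3 left
bin 2: place 16, 14 left
bin 2: place 8, 6 left
bin 2: place 5, 1 left
bin 3: place 16, 14 left
bin 3: place 6, 8 left
bin 4: place 23, 7 left
bin 5: place 21, 9 left
bin 6: place 21, 9 left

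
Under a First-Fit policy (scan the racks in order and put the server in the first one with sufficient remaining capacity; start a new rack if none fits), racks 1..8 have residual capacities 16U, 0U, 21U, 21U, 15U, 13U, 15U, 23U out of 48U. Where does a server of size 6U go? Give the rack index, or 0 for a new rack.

Racks with room: rack 1 (16U), rack 3 (21U), rack 4 (21U), rack 5 (15U), rack 6 (13U), rack 7 (15U), rack 8 (23U).
The first with room is rack 1.

1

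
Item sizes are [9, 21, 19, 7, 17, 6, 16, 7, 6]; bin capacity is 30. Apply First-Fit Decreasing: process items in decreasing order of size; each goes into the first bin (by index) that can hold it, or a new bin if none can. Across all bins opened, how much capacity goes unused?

Sorted descending: 21, 19, 17, 16, 9, 7, 7, 6, 6.
bin 1: place 21, 9 left
bin 2: place 19, 11 left
bin 3: place 17, 13 left
bin 4: place 16, 14 left
bin 1: place 9, 0 left
bin 2: place 7, 4 left
bin 3: place 7, 6 left
bin 3: place 6, 0 left
bin 4: place 6, 8 left
4 bins × 30 = 120; used 108; unused 12.

12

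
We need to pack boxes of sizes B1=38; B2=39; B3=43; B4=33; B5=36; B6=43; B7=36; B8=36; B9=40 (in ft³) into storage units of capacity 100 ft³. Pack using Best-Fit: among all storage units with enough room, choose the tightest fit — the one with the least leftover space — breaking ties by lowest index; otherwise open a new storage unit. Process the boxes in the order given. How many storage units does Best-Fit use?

storage unit 1: place B1 (38 ft³), 62 ft³ left
storage unit 1: place B2 (39 ft³), 23 ft³ left
storage unit 2: place B3 (43 ft³), 57 ft³ left
storage unit 2: place B4 (33 ft³), 24 ft³ left
storage unit 3: place B5 (36 ft³), 64 ft³ left
storage unit 3: place B6 (43 ft³), 21 ft³ left
storage unit 4: place B7 (36 ft³), 64 ft³ left
storage unit 4: place B8 (36 ft³), 28 ft³ left
storage unit 5: place B9 (40 ft³), 60 ft³ left

5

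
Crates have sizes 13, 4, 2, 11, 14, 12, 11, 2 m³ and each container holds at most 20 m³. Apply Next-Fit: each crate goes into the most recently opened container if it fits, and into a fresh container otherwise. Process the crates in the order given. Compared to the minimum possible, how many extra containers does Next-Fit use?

0

Next-Fit: [13,4,2] [11] [14] [12] [11,2] → 5 containers.
5 crates exceed 10 m³ (half the capacity), and no two of those can share a container, so at least 5 containers are needed.
So 5 is already optimal.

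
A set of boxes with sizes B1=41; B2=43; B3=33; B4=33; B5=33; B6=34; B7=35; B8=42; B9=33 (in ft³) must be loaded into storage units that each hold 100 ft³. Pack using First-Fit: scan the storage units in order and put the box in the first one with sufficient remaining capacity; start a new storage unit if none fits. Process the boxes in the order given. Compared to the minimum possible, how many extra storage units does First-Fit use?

First-Fit: [41,43] [33,33,33] [34,35] [42,33] → 4 storage units.
Total size 327 ft³; any packing needs at least ⌈327/100⌉ = 4 storage units.
So 4 is already optimal.

0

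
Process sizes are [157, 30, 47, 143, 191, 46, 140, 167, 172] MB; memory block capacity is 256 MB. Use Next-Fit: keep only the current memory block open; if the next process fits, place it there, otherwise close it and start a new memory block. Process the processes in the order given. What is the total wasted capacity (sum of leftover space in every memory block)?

157 MB → memory block 1 (remaining 99 MB)
30 MB → memory block 1 (remaining 69 MB)
47 MB → memory block 1 (remaining 22 MB)
143 MB → memory block 2 (remaining 113 MB)
191 MB → memory block 3 (remaining 65 MB)
46 MB → memory block 3 (remaining 19 MB)
140 MB → memory block 4 (remaining 116 MB)
167 MB → memory block 5 (remaining 89 MB)
172 MB → memory block 6 (remaining 84 MB)
6 memory blocks × 256 MB = 1536 MB; used 1093 MB; unused 443 MB.

443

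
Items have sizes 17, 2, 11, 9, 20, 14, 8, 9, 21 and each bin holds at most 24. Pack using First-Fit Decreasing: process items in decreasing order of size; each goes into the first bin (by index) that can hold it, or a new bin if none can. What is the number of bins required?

Sorted descending: 21, 20, 17, 14, 11, 9, 9, 8, 2.
Put 21 in bin 1; 3 remain.
Put 20 in bin 2; 4 remain.
Put 17 in bin 3; 7 remain.
Put 14 in bin 4; 10 remain.
Put 11 in bin 5; 13 remain.
Put 9 in bin 4; 1 remain.
Put 9 in bin 5; 4 remain.
Put 8 in bin 6; 16 remain.
Put 2 in bin 1; 1 remain.
Final bins: [21,2] [20] [17] [14,9] [11,9] [8].

6 bins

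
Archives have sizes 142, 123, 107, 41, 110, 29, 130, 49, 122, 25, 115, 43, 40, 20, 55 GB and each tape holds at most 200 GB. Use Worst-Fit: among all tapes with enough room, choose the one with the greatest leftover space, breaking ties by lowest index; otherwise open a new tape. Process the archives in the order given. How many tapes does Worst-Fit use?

7 tapes

tape 1: place 142 GB, 58 GB left
tape 2: place 123 GB, 77 GB left
tape 3: place 107 GB, 93 GB left
tape 3: place 41 GB, 52 GB left
tape 4: place 110 GB, 90 GB left
tape 4: place 29 GB, 61 GB left
tape 5: place 130 GB, 70 GB left
tape 2: place 49 GB, 28 GB left
tape 6: place 122 GB, 78 GB left
tape 6: place 25 GB, 53 GB left
tape 7: place 115 GB, 85 GB left
tape 7: place 43 GB, 42 GB left
tape 5: place 40 GB, 30 GB left
tape 4: place 20 GB, 41 GB left
tape 1: place 55 GB, 3 GB left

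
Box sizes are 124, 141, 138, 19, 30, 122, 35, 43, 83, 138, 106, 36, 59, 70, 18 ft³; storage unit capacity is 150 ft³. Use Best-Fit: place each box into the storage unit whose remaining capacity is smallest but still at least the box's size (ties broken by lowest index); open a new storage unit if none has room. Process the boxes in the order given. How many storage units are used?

9

124 ft³ → storage unit 1 (remaining 26 ft³)
141 ft³ → storage unit 2 (remaining 9 ft³)
138 ft³ → storage unit 3 (remaining 12 ft³)
19 ft³ → storage unit 1 (remaining 7 ft³)
30 ft³ → storage unit 4 (remaining 120 ft³)
122 ft³ → storage unit 5 (remaining 28 ft³)
35 ft³ → storage unit 4 (remaining 85 ft³)
43 ft³ → storage unit 4 (remaining 42 ft³)
83 ft³ → storage unit 6 (remaining 67 ft³)
138 ft³ → storage unit 7 (remaining 12 ft³)
106 ft³ → storage unit 8 (remaining 44 ft³)
36 ft³ → storage unit 4 (remaining 6 ft³)
59 ft³ → storage unit 6 (remaining 8 ft³)
70 ft³ → storage unit 9 (remaining 80 ft³)
18 ft³ → storage unit 5 (remaining 10 ft³)
Final storage units: [124,19] [141] [138] [30,35,43,36] [122,18] [83,59] [138] [106] [70].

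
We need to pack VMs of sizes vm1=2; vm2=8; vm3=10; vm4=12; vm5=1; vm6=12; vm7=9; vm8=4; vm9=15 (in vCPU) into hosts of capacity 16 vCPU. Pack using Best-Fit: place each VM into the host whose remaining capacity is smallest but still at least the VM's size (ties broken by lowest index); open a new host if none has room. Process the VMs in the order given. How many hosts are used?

vm1 (2 vCPU) → host 1 (remaining 14 vCPU)
vm2 (8 vCPU) → host 1 (remaining 6 vCPU)
vm3 (10 vCPU) → host 2 (remaining 6 vCPU)
vm4 (12 vCPU) → host 3 (remaining 4 vCPU)
vm5 (1 vCPU) → host 3 (remaining 3 vCPU)
vm6 (12 vCPU) → host 4 (remaining 4 vCPU)
vm7 (9 vCPU) → host 5 (remaining 7 vCPU)
vm8 (4 vCPU) → host 4 (remaining 0 vCPU)
vm9 (15 vCPU) → host 6 (remaining 1 vCPU)

6 hosts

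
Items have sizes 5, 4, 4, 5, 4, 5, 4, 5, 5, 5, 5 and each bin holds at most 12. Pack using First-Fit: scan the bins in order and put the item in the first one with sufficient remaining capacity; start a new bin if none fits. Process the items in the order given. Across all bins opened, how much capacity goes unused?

5 → bin 1 (remaining 7)
4 → bin 1 (remaining 3)
4 → bin 2 (remaining 8)
5 → bin 2 (remaining 3)
4 → bin 3 (remaining 8)
5 → bin 3 (remaining 3)
4 → bin 4 (remaining 8)
5 → bin 4 (remaining 3)
5 → bin 5 (remaining 7)
5 → bin 5 (remaining 2)
5 → bin 6 (remaining 7)
6 bins × 12 = 72; used 51; unused 21.

21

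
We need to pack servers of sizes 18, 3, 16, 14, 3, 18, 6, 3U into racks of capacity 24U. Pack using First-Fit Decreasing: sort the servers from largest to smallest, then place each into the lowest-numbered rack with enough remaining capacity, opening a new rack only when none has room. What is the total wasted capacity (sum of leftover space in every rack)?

15

Sorted descending: 18, 18, 16, 14, 6, 3, 3, 3.
rack 1: place 18U, 6U left
rack 2: place 18U, 6U left
rack 3: place 16U, 8U left
rack 4: place 14U, 10U left
rack 1: place 6U, 0U left
rack 2: place 3U, 3U left
rack 2: place 3U, 0U left
rack 3: place 3U, 5U left
4 racks × 24U = 96U; used 81U; unused 15U.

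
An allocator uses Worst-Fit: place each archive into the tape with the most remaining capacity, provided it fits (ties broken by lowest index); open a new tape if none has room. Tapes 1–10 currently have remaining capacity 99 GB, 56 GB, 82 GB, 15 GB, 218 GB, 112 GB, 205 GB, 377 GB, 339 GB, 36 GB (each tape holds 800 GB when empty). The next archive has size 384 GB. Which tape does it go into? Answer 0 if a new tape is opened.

No tape has ≥ 384 GB free, so a new tape is opened.

0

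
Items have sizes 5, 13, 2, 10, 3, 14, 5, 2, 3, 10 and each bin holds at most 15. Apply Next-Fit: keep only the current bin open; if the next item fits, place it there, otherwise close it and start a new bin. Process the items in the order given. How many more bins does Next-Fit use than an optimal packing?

1

Next-Fit: [5] [13,2] [10,3] [14] [5,2,3] [10] → 6 bins.
Total size 67; any packing needs at least ⌈67/15⌉ = 5 bins.
An optimal packing achieves that bound: [14] [13,2] [10,5] [10,5] [3,3,2] → 5 bins.
Excess: 6 − 5 = 1.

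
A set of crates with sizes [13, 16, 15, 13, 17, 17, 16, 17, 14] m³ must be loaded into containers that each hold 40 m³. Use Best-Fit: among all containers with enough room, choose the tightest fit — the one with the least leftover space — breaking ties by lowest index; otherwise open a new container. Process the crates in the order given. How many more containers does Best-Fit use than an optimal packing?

1

Best-Fit: [13,16] [15,13] [17,17] [16,17] [14] → 5 containers.
Total size 138 m³; any packing needs at least ⌈138/40⌉ = 4 containers.
An optimal packing achieves that bound: [17,17] [17,16] [16,15] [14,13,13] → 4 containers.
Excess: 5 − 4 = 1.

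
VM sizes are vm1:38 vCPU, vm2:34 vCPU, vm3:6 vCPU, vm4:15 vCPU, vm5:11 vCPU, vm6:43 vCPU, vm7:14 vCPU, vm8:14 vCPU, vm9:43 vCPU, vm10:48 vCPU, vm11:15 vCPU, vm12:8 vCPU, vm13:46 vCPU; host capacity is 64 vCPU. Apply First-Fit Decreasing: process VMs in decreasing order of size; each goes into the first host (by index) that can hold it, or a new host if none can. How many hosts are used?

Sorted descending: 48, 46, 43, 43, 38, 34, 15, 15, 14, 14, 11, 8, 6.
48 vCPU → host 1 (remaining 16 vCPU)
46 vCPU → host 2 (remaining 18 vCPU)
43 vCPU → host 3 (remaining 21 vCPU)
43 vCPU → host 4 (remaining 21 vCPU)
38 vCPU → host 5 (remaining 26 vCPU)
34 vCPU → host 6 (remaining 30 vCPU)
15 vCPU → host 1 (remaining 1 vCPU)
15 vCPU → host 2 (remaining 3 vCPU)
14 vCPU → host 3 (remaining 7 vCPU)
14 vCPU → host 4 (remaining 7 vCPU)
11 vCPU → host 5 (remaining 15 vCPU)
8 vCPU → host 5 (remaining 7 vCPU)
6 vCPU → host 3 (remaining 1 vCPU)
Final hosts: [48,15] [46,15] [43,14,6] [43,14] [38,11,8] [34].

6 hosts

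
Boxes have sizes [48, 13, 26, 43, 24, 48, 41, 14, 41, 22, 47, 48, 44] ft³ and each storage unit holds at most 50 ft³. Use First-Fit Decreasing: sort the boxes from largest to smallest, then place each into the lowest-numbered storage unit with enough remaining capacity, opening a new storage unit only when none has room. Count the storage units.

Sorted descending: 48, 48, 48, 47, 44, 43, 41, 41, 26, 24, 22, 14, 13.
storage unit 1: place 48 ft³, 2 ft³ left
storage unit 2: place 48 ft³, 2 ft³ left
storage unit 3: place 48 ft³, 2 ft³ left
storage unit 4: place 47 ft³, 3 ft³ left
storage unit 5: place 44 ft³, 6 ft³ left
storage unit 6: place 43 ft³, 7 ft³ left
storage unit 7: place 41 ft³, 9 ft³ left
storage unit 8: place 41 ft³, 9 ft³ left
storage unit 9: place 26 ft³, 24 ft³ left
storage unit 9: place 24 ft³, 0 ft³ left
storage unit 10: place 22 ft³, 28 ft³ left
storage unit 10: place 14 ft³, 14 ft³ left
storage unit 10: place 13 ft³, 1 ft³ left

10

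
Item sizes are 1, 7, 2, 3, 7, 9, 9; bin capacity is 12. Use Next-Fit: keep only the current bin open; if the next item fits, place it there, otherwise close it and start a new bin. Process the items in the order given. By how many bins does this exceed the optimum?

0

Next-Fit: [1,7,2] [3,7] [9] [9] → 4 bins.
Total size 38; any packing needs at least ⌈38/12⌉ = 4 bins.
So 4 is already optimal.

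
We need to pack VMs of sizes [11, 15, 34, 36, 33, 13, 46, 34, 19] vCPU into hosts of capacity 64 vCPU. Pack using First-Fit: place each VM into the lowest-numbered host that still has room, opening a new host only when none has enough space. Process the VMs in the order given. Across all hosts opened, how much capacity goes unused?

79

host 1: place 11 vCPU, 53 vCPU left
host 1: place 15 vCPU, 38 vCPU left
host 1: place 34 vCPU, 4 vCPU left
host 2: place 36 vCPU, 28 vCPU left
host 3: place 33 vCPU, 31 vCPU left
host 2: place 13 vCPU, 15 vCPU left
host 4: place 46 vCPU, 18 vCPU left
host 5: place 34 vCPU, 30 vCPU left
host 3: place 19 vCPU, 12 vCPU left
5 hosts × 64 vCPU = 320 vCPU; used 241 vCPU; unused 79 vCPU.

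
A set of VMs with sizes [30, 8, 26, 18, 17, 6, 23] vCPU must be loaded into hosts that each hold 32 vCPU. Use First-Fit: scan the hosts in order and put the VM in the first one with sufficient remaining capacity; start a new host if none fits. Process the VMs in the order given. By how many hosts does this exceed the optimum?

First-Fit: [30] [8,18,6] [26] [17] [23] → 5 hosts.
5 VMs exceed 16 vCPU (half the capacity), and no two of those can share a host, so at least 5 hosts are needed.
So 5 is already optimal.

0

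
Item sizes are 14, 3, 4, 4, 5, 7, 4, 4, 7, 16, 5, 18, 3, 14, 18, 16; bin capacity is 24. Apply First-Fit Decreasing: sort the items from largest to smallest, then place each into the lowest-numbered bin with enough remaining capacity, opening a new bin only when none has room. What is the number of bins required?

Sorted descending: 18, 18, 16, 16, 14, 14, 7, 7, 5, 5, 4, 4, 4, 4, 3, 3.
18 → bin 1 (remaining 6)
18 → bin 2 (remaining 6)
16 → bin 3 (remaining 8)
16 → bin 4 (remaining 8)
14 → bin 5 (remaining 10)
14 → bin 6 (remaining 10)
7 → bin 3 (remaining 1)
7 → bin 4 (remaining 1)
5 → bin 1 (remaining 1)
5 → bin 2 (remaining 1)
4 → bin 5 (remaining 6)
4 → bin 5 (remaining 2)
4 → bin 6 (remaining 6)
4 → bin 6 (remaining 2)
3 → bin 7 (remaining 21)
3 → bin 7 (remaining 18)
Final bins: [18,5] [18,5] [16,7] [16,7] [14,4,4] [14,4,4] [3,3].

7 bins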